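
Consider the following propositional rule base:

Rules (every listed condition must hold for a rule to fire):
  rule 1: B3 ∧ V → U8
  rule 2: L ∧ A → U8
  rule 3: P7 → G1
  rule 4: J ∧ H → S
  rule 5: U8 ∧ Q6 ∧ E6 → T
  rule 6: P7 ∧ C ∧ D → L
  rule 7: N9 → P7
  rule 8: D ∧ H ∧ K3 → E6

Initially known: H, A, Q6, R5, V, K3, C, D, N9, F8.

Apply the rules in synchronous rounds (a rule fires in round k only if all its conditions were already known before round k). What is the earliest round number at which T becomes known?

4

Round 1 — rule 7, rule 8, derive P7, E6.
Round 2 — rule 3, rule 6, derive G1, L.
Round 3 — rule 2, derive U8.
Round 4 — rule 5, derive T.
T first appears in round 4.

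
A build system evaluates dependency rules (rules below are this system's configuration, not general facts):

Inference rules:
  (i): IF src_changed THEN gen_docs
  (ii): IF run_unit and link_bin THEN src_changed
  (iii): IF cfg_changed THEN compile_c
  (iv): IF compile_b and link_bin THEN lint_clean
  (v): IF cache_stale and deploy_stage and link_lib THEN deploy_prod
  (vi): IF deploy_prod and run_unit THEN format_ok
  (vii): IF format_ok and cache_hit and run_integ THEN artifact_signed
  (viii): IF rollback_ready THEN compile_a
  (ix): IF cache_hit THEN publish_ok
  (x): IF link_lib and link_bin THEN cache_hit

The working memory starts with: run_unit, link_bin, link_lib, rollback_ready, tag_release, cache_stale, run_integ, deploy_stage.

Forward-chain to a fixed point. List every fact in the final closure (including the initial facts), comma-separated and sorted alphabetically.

[1] (ii) [IF run_unit and link_bin THEN src_changed]; (v) [IF cache_stale and deploy_stage and link_lib THEN deploy_prod]; (viii) [IF rollback_ready THEN compile_a]; (x) [IF link_lib and link_bin THEN cache_hit]. ⇒ new: src_changed, deploy_prod, compile_a, cache_hit.
[2] (i) [IF src_changed THEN gen_docs]; (vi) [IF deploy_prod and run_unit THEN format_ok]; (ix) [IF cache_hit THEN publish_ok]. ⇒ new: gen_docs, format_ok, publish_ok.
[3] (vii) [IF format_ok and cache_hit and run_integ THEN artifact_signed]. ⇒ new: artifact_signed.

artifact_signed, cache_hit, cache_stale, compile_a, deploy_prod, deploy_stage, format_ok, gen_docs, link_bin, link_lib, publish_ok, rollback_ready, run_integ, run_unit, src_changed, tag_release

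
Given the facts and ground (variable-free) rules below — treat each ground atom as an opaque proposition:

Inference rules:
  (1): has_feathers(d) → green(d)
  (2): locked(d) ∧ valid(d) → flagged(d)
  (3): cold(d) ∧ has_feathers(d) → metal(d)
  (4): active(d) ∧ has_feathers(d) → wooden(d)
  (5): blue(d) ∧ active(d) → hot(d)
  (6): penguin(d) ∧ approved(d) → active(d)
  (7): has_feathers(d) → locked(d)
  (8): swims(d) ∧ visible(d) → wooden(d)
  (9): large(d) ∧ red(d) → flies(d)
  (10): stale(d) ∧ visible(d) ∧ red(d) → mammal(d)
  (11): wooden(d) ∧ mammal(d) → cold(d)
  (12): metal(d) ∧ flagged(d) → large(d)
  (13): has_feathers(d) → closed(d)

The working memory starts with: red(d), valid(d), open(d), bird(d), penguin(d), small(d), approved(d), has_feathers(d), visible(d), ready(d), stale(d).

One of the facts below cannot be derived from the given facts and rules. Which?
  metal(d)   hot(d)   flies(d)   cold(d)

Round 1: (1) [has_feathers(d) → green(d)]; (6) [penguin(d) ∧ approved(d) → active(d)]; (7) [has_feathers(d) → locked(d)]; (10) [stale(d) ∧ visible(d) ∧ red(d) → mammal(d)]; (13) [has_feathers(d) → closed(d)]. New: green(d), active(d), locked(d), mammal(d), closed(d).
Round 2: (2) [locked(d) ∧ valid(d) → flagged(d)]; (4) [active(d) ∧ has_feathers(d) → wooden(d)]. New: flagged(d), wooden(d).
Round 3: (11) [wooden(d) ∧ mammal(d) → cold(d)]. New: cold(d).
Round 4: (3) [cold(d) ∧ has_feathers(d) → metal(d)]. New: metal(d).
Round 5: (12) [metal(d) ∧ flagged(d) → large(d)]. New: large(d).
Round 6: (9) [large(d) ∧ red(d) → flies(d)]. New: flies(d).
Derived: flies(d) (round 6), cold(d) (round 3), metal(d) (round 4). hot(d) never appears in any round.

hot(d)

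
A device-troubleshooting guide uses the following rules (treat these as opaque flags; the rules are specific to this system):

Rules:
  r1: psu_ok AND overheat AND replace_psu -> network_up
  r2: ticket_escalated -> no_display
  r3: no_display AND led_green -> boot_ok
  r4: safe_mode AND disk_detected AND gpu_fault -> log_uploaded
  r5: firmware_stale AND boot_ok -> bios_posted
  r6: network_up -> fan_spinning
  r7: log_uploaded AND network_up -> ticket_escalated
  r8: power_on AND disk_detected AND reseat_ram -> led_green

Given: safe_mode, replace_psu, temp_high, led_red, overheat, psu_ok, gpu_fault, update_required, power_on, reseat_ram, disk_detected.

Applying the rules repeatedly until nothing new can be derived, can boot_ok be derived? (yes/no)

yes

[1] r1 [psu_ok AND overheat AND replace_psu -> network_up]; r4 [safe_mode AND disk_detected AND gpu_fault -> log_uploaded]; r8 [power_on AND disk_detected AND reseat_ram -> led_green]. ⇒ new: network_up, log_uploaded, led_green.
[2] r6 [network_up -> fan_spinning]; r7 [log_uploaded AND network_up -> ticket_escalated]. ⇒ new: fan_spinning, ticket_escalated.
[3] r2 [ticket_escalated -> no_display]. ⇒ new: no_display.
[4] r3 [no_display AND led_green -> boot_ok]. ⇒ new: boot_ok.
boot_ok appears in round 4, so it is derivable.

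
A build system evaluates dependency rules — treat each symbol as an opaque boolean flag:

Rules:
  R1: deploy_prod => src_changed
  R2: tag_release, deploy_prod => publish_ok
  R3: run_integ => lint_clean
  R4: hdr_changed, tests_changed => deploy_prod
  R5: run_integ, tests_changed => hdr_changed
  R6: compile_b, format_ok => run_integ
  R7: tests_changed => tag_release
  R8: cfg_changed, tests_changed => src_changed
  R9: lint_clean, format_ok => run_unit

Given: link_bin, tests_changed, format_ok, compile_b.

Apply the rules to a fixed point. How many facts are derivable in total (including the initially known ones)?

Round 1 — R6, R7, derive run_integ, tag_release.
Round 2 — R3, R5, derive lint_clean, hdr_changed.
Round 3 — R4, R9, derive deploy_prod, run_unit.
Round 4 — R1, R2, derive src_changed, publish_ok.
Closure: {compile_b, deploy_prod, format_ok, hdr_changed, link_bin, lint_clean, publish_ok, run_integ, run_unit, src_changed, tag_release, tests_changed} — 12 facts.

12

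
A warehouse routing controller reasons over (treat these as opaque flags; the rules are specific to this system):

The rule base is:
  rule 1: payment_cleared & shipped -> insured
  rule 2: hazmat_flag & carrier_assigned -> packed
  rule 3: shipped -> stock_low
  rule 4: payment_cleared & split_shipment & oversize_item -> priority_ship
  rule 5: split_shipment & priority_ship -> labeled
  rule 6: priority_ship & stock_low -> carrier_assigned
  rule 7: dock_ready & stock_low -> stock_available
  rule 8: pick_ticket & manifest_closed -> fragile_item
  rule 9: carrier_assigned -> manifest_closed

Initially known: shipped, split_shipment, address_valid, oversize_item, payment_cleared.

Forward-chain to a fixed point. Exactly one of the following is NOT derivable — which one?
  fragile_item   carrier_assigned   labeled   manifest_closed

Round 1: rule 1 [payment_cleared & shipped -> insured]; rule 3 [shipped -> stock_low]; rule 4 [payment_cleared & split_shipment & oversize_item -> priority_ship]. Adds insured, stock_low, priority_ship.
Round 2: rule 5 [split_shipment & priority_ship -> labeled]; rule 6 [priority_ship & stock_low -> carrier_assigned]. Adds labeled, carrier_assigned.
Round 3: rule 9 [carrier_assigned -> manifest_closed]. Adds manifest_closed.
Derived: manifest_closed (round 3), carrier_assigned (round 2), labeled (round 2). fragile_item never appears in any round.

fragile_item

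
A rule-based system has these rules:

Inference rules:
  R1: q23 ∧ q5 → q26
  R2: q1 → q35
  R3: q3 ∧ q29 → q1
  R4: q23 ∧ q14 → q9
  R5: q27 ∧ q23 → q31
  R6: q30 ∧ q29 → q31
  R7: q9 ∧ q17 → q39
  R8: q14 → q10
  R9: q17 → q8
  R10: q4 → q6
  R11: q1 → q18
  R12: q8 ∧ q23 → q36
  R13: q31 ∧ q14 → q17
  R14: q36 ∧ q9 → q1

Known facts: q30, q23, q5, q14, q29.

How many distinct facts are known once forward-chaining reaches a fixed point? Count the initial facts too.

16

Round 1: R1 [q23 ∧ q5 → q26]; R4 [q23 ∧ q14 → q9]; R6 [q30 ∧ q29 → q31]; R8 [q14 → q10]. Adds q26, q9, q31, q10.
Round 2: R13 [q31 ∧ q14 → q17]. Adds q17.
Round 3: R7 [q9 ∧ q17 → q39]; R9 [q17 → q8]. Adds q39, q8.
Round 4: R12 [q8 ∧ q23 → q36]. Adds q36.
Round 5: R14 [q36 ∧ q9 → q1]. Adds q1.
Round 6: R2 [q1 → q35]; R11 [q1 → q18]. Adds q35, q18.
Closure: {q1, q10, q14, q17, q18, q23, q26, q29, q30, q31, q35, q36, q39, q5, q8, q9} — 16 facts.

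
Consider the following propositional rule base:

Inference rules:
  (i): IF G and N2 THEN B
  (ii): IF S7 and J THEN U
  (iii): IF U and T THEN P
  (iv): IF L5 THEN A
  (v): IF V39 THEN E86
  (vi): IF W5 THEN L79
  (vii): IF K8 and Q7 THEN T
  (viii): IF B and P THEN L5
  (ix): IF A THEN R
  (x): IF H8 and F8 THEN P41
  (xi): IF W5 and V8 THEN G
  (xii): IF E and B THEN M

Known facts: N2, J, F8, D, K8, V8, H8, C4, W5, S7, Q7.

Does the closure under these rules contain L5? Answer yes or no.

Round 1: (ii) [IF S7 and J THEN U]; (vi) [IF W5 THEN L79]; (vii) [IF K8 and Q7 THEN T]; (x) [IF H8 and F8 THEN P41]; (xi) [IF W5 and V8 THEN G]. New: U, L79, T, P41, G.
Round 2: (i) [IF G and N2 THEN B]; (iii) [IF U and T THEN P]. New: B, P.
Round 3: (viii) [IF B and P THEN L5]. New: L5.
Round 4: (iv) [IF L5 THEN A]. New: A.
Round 5: (ix) [IF A THEN R]. New: R.
L5 appears in round 3, so it is derivable.

yes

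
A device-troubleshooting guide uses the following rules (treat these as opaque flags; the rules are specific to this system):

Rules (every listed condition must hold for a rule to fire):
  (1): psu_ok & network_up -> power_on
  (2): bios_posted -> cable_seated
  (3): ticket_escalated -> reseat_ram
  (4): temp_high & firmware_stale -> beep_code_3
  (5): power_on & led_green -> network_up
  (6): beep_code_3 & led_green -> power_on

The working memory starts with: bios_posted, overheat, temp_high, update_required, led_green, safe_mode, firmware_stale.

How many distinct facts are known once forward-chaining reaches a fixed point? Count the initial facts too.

11

Round 1 — (2), (4), derive cable_seated, beep_code_3.
Round 2 — (6), derive power_on.
Round 3 — (5), derive network_up.
Closure: {beep_code_3, bios_posted, cable_seated, firmware_stale, led_green, network_up, overheat, power_on, safe_mode, temp_high, update_required} — 11 facts.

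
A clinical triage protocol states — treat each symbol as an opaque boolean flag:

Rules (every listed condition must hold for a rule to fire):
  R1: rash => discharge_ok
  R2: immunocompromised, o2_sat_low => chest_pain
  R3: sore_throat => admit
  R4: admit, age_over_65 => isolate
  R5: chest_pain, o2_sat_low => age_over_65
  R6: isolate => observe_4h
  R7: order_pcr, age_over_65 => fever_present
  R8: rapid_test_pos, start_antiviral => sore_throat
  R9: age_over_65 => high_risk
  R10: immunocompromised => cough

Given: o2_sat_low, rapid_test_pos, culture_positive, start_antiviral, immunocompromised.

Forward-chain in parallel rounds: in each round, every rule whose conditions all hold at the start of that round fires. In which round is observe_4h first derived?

4

[1] R2 [immunocompromised, o2_sat_low => chest_pain]; R8 [rapid_test_pos, start_antiviral => sore_throat]; R10 [immunocompromised => cough]. ⇒ new: chest_pain, sore_throat, cough.
[2] R3 [sore_throat => admit]; R5 [chest_pain, o2_sat_low => age_over_65]. ⇒ new: admit, age_over_65.
[3] R4 [admit, age_over_65 => isolate]; R9 [age_over_65 => high_risk]. ⇒ new: isolate, high_risk.
[4] R6 [isolate => observe_4h]. ⇒ new: observe_4h.
observe_4h first appears in round 4.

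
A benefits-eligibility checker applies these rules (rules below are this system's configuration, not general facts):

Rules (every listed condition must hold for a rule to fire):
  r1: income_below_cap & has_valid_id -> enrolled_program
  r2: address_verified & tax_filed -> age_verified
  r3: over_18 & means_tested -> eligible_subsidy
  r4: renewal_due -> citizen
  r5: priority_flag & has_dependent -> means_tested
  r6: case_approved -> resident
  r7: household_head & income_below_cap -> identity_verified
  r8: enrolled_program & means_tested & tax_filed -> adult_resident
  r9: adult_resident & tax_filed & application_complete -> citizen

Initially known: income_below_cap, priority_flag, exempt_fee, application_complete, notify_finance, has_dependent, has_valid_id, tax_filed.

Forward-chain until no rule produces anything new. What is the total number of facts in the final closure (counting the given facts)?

12

Round 1 fires r1, r5, giving enrolled_program, means_tested.
Round 2 fires r8, giving adult_resident.
Round 3 fires r9, giving citizen.
Closure: {adult_resident, application_complete, citizen, enrolled_program, exempt_fee, has_dependent, has_valid_id, income_below_cap, means_tested, notify_finance, priority_flag, tax_filed} — 12 facts.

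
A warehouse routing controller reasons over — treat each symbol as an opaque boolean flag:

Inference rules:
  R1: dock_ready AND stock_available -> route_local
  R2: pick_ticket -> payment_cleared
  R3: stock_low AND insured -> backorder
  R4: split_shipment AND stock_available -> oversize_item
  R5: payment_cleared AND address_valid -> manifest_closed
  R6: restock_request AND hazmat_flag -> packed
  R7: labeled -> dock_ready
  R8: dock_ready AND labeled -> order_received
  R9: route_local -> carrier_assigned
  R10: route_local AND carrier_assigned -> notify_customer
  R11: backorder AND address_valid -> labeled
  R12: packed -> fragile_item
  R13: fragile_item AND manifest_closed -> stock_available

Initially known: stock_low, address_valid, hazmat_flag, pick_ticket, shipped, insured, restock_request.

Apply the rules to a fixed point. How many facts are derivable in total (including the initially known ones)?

Round 1 — R2, R3, R6, derive payment_cleared, backorder, packed.
Round 2 — R5, R11, R12, derive manifest_closed, labeled, fragile_item.
Round 3 — R7, R13, derive dock_ready, stock_available.
Round 4 — R1, R8, derive route_local, order_received.
Round 5 — R9, derive carrier_assigned.
Round 6 — R10, derive notify_customer.
Closure: {address_valid, backorder, carrier_assigned, dock_ready, fragile_item, hazmat_flag, insured, labeled, manifest_closed, notify_customer, order_received, packed, payment_cleared, pick_ticket, restock_request, route_local, shipped, stock_available, stock_low} — 19 facts.

19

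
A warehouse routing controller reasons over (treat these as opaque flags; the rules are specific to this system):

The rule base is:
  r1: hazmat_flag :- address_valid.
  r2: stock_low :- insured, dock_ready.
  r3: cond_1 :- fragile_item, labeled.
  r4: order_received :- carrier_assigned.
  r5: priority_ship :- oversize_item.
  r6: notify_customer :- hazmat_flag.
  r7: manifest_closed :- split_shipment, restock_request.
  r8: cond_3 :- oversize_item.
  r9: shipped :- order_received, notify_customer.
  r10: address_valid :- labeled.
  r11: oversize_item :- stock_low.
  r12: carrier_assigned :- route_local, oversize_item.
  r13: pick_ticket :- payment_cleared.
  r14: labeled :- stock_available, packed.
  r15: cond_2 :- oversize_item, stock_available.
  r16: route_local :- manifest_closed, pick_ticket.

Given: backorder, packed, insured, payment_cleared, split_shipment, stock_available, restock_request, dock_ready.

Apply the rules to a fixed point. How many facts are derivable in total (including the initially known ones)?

Round 1: r2 [stock_low :- insured, dock_ready.]; r7 [manifest_closed :- split_shipment, restock_request.]; r13 [pick_ticket :- payment_cleared.]; r14 [labeled :- stock_available, packed.]. New: stock_low, manifest_closed, pick_ticket, labeled.
Round 2: r10 [address_valid :- labeled.]; r11 [oversize_item :- stock_low.]; r16 [route_local :- manifest_closed, pick_ticket.]. New: address_valid, oversize_item, route_local.
Round 3: r1 [hazmat_flag :- address_valid.]; r5 [priority_ship :- oversize_item.]; r8 [cond_3 :- oversize_item.]; r12 [carrier_assigned :- route_local, oversize_item.]; r15 [cond_2 :- oversize_item, stock_available.]. New: hazmat_flag, priority_ship, cond_3, carrier_assigned, cond_2.
Round 4: r4 [order_received :- carrier_assigned.]; r6 [notify_customer :- hazmat_flag.]. New: order_received, notify_customer.
Round 5: r9 [shipped :- order_received, notify_customer.]. New: shipped.
Closure: {address_valid, backorder, carrier_assigned, cond_2, cond_3, dock_ready, hazmat_flag, insured, labeled, manifest_closed, notify_customer, order_received, oversize_item, packed, payment_cleared, pick_ticket, priority_ship, restock_request, route_local, shipped, split_shipment, stock_available, stock_low} — 23 facts.

23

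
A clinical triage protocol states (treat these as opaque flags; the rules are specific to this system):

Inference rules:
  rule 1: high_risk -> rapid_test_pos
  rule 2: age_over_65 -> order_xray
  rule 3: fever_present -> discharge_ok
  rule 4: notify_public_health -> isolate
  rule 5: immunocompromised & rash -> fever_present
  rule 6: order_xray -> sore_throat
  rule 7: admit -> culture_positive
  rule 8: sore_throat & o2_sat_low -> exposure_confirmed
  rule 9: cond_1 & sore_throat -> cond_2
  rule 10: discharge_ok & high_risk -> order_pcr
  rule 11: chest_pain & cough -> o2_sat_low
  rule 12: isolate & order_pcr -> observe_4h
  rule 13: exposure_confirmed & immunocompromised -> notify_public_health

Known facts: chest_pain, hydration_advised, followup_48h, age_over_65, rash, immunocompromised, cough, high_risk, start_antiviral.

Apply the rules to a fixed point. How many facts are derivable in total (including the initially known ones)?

20

Round 1: rule 1 [high_risk -> rapid_test_pos]; rule 2 [age_over_65 -> order_xray]; rule 5 [immunocompromised & rash -> fever_present]; rule 11 [chest_pain & cough -> o2_sat_low]. Adds rapid_test_pos, order_xray, fever_present, o2_sat_low.
Round 2: rule 3 [fever_present -> discharge_ok]; rule 6 [order_xray -> sore_throat]. Adds discharge_ok, sore_throat.
Round 3: rule 8 [sore_throat & o2_sat_low -> exposure_confirmed]; rule 10 [discharge_ok & high_risk -> order_pcr]. Adds exposure_confirmed, order_pcr.
Round 4: rule 13 [exposure_confirmed & immunocompromised -> notify_public_health]. Adds notify_public_health.
Round 5: rule 4 [notify_public_health -> isolate]. Adds isolate.
Round 6: rule 12 [isolate & order_pcr -> observe_4h]. Adds observe_4h.
Closure: {age_over_65, chest_pain, cough, discharge_ok, exposure_confirmed, fever_present, followup_48h, high_risk, hydration_advised, immunocompromised, isolate, notify_public_health, o2_sat_low, observe_4h, order_pcr, order_xray, rapid_test_pos, rash, sore_throat, start_antiviral} — 20 facts.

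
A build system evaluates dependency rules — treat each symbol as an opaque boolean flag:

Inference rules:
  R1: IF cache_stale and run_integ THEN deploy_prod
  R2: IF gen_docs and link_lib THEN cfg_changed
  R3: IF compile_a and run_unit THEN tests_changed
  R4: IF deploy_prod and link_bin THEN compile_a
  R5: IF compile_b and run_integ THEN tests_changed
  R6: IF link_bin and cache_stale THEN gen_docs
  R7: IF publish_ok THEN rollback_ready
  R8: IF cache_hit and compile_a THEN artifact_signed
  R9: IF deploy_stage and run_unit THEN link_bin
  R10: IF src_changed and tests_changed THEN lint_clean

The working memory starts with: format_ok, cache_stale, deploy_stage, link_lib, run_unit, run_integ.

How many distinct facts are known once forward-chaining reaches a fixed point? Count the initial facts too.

12

Round 1: R1 [IF cache_stale and run_integ THEN deploy_prod]; R9 [IF deploy_stage and run_unit THEN link_bin]. New: deploy_prod, link_bin.
Round 2: R4 [IF deploy_prod and link_bin THEN compile_a]; R6 [IF link_bin and cache_stale THEN gen_docs]. New: compile_a, gen_docs.
Round 3: R2 [IF gen_docs and link_lib THEN cfg_changed]; R3 [IF compile_a and run_unit THEN tests_changed]. New: cfg_changed, tests_changed.
Closure: {cache_stale, cfg_changed, compile_a, deploy_prod, deploy_stage, format_ok, gen_docs, link_bin, link_lib, run_integ, run_unit, tests_changed} — 12 facts.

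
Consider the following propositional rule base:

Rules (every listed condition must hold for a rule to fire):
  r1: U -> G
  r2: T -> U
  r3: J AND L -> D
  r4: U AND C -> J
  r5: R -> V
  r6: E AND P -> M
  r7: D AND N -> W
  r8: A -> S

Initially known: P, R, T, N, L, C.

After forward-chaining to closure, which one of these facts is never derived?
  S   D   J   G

Round 1: r2 [T -> U]; r5 [R -> V]. New: U, V.
Round 2: r1 [U -> G]; r4 [U AND C -> J]. New: G, J.
Round 3: r3 [J AND L -> D]. New: D.
Round 4: r7 [D AND N -> W]. New: W.
Derived: J (round 2), G (round 2), D (round 3). S never appears in any round.

S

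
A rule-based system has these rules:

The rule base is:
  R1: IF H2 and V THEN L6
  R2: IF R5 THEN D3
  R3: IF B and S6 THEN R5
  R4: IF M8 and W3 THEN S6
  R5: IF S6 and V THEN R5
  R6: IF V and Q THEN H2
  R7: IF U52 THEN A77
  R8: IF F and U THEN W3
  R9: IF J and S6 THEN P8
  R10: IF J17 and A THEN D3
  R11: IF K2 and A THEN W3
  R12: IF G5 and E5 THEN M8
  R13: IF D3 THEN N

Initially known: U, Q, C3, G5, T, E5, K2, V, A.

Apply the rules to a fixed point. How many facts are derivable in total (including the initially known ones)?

Round 1 — R6, R11, R12, derive H2, W3, M8.
Round 2 — R1, R4, derive L6, S6.
Round 3 — R5, derive R5.
Round 4 — R2, derive D3.
Round 5 — R13, derive N.
Closure: {A, C3, D3, E5, G5, H2, K2, L6, M8, N, Q, R5, S6, T, U, V, W3} — 17 facts.

17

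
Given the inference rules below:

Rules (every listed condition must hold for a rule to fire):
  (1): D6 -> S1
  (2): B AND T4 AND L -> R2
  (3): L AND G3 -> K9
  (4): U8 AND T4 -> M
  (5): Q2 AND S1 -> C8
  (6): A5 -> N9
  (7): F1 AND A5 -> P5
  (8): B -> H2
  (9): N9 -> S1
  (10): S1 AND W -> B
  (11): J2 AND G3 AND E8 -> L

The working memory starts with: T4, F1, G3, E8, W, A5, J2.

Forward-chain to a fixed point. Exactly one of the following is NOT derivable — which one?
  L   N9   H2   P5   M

M

Round 1: (6) [A5 -> N9]; (7) [F1 AND A5 -> P5]; (11) [J2 AND G3 AND E8 -> L]. Adds N9, P5, L.
Round 2: (3) [L AND G3 -> K9]; (9) [N9 -> S1]. Adds K9, S1.
Round 3: (10) [S1 AND W -> B]. Adds B.
Round 4: (2) [B AND T4 AND L -> R2]; (8) [B -> H2]. Adds R2, H2.
Derived: H2 (round 4), P5 (round 1), N9 (round 1), L (round 1). M never appears in any round.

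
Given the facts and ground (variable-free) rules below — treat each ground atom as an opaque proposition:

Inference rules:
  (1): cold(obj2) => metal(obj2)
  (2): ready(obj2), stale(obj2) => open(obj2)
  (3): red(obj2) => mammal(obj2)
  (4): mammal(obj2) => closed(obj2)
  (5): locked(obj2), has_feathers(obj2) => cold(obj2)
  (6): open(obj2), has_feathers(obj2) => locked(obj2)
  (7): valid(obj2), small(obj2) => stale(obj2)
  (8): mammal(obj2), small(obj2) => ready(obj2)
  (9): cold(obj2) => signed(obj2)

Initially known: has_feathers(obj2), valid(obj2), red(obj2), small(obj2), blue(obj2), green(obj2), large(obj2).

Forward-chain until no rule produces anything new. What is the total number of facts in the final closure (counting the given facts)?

Round 1 fires (3), (7), giving mammal(obj2), stale(obj2).
Round 2 fires (4), (8), giving closed(obj2), ready(obj2).
Round 3 fires (2), giving open(obj2).
Round 4 fires (6), giving locked(obj2).
Round 5 fires (5), giving cold(obj2).
Round 6 fires (1), (9), giving metal(obj2), signed(obj2).
Closure: {blue(obj2), closed(obj2), cold(obj2), green(obj2), has_feathers(obj2), large(obj2), locked(obj2), mammal(obj2), metal(obj2), open(obj2), ready(obj2), red(obj2), signed(obj2), small(obj2), stale(obj2), valid(obj2)} — 16 facts.

16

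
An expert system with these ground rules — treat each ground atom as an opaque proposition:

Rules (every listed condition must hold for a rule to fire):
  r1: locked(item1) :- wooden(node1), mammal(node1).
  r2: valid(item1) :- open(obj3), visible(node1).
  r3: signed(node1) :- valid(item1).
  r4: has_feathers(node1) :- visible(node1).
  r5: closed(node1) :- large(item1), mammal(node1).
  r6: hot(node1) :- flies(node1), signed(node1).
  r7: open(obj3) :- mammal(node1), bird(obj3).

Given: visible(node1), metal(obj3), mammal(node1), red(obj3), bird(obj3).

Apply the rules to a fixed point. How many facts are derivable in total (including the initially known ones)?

9

Round 1 fires r4, r7, giving has_feathers(node1), open(obj3).
Round 2 fires r2, giving valid(item1).
Round 3 fires r3, giving signed(node1).
Closure: {bird(obj3), has_feathers(node1), mammal(node1), metal(obj3), open(obj3), red(obj3), signed(node1), valid(item1), visible(node1)} — 9 facts.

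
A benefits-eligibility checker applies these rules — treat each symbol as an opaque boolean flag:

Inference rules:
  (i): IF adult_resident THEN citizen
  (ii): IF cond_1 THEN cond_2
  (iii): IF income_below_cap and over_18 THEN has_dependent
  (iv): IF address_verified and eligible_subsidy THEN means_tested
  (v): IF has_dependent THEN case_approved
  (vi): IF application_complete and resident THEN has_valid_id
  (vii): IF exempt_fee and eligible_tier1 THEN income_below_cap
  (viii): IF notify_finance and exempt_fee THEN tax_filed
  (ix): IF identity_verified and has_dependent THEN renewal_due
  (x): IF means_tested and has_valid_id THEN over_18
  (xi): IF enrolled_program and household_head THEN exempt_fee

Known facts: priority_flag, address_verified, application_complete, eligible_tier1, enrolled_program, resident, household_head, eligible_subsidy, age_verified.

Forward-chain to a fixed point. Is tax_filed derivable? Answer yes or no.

Round 1: (iv) [IF address_verified and eligible_subsidy THEN means_tested]; (vi) [IF application_complete and resident THEN has_valid_id]; (xi) [IF enrolled_program and household_head THEN exempt_fee]. New: means_tested, has_valid_id, exempt_fee.
Round 2: (vii) [IF exempt_fee and eligible_tier1 THEN income_below_cap]; (x) [IF means_tested and has_valid_id THEN over_18]. New: income_below_cap, over_18.
Round 3: (iii) [IF income_below_cap and over_18 THEN has_dependent]. New: has_dependent.
Round 4: (v) [IF has_dependent THEN case_approved]. New: case_approved.
Fixed point reached. tax_filed is concluded only by (viii); (viii) needs notify_finance (never derived).

no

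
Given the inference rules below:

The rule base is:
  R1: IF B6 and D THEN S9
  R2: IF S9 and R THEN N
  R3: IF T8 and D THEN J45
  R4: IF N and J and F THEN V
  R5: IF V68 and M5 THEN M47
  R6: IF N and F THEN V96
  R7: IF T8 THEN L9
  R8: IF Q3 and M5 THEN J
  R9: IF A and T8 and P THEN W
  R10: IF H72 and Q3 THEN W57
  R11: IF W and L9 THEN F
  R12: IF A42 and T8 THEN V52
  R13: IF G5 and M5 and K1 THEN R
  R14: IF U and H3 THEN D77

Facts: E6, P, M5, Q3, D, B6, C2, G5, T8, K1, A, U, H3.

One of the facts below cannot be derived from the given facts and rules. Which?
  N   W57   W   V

W57

Round 1 — R1, R3, R7, R8, R9, R13, R14, derive S9, J45, L9, J, W, R, D77.
Round 2 — R2, R11, derive N, F.
Round 3 — R4, R6, derive V, V96.
Derived: V (round 3), W (round 1), N (round 2). W57 never appears in any round.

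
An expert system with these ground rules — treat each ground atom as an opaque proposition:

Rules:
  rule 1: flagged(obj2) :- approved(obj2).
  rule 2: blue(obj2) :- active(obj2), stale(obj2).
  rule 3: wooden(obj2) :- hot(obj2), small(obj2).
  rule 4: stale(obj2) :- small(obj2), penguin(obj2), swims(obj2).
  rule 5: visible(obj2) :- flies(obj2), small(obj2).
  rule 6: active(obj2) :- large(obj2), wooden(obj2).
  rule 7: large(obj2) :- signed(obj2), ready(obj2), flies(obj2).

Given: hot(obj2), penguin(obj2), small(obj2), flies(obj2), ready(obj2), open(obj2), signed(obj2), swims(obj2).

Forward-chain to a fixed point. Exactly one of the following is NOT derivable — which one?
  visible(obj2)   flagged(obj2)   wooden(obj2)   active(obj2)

Round 1 — rule 3, rule 4, rule 5, rule 7, derive wooden(obj2), stale(obj2), visible(obj2), large(obj2).
Round 2 — rule 6, derive active(obj2).
Round 3 — rule 2, derive blue(obj2).
Derived: visible(obj2) (round 1), wooden(obj2) (round 1), active(obj2) (round 2). flagged(obj2) never appears in any round.

flagged(obj2)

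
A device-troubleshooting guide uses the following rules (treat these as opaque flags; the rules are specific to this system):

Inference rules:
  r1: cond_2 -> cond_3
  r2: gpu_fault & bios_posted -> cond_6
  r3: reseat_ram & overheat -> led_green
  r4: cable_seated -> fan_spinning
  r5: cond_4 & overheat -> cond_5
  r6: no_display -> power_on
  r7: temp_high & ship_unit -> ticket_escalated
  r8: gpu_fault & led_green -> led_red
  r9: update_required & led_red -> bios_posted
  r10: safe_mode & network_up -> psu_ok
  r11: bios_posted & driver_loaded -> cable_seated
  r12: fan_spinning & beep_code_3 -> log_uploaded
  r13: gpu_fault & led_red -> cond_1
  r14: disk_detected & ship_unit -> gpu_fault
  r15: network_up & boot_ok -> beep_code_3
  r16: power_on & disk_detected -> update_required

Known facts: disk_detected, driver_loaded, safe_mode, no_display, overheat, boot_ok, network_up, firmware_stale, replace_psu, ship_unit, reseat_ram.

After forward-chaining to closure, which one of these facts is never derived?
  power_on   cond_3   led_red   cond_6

Round 1: r3 [reseat_ram & overheat -> led_green]; r6 [no_display -> power_on]; r10 [safe_mode & network_up -> psu_ok]; r14 [disk_detected & ship_unit -> gpu_fault]; r15 [network_up & boot_ok -> beep_code_3]. Adds led_green, power_on, psu_ok, gpu_fault, beep_code_3.
Round 2: r8 [gpu_fault & led_green -> led_red]; r16 [power_on & disk_detected -> update_required]. Adds led_red, update_required.
Round 3: r9 [update_required & led_red -> bios_posted]; r13 [gpu_fault & led_red -> cond_1]. Adds bios_posted, cond_1.
Round 4: r2 [gpu_fault & bios_posted -> cond_6]; r11 [bios_posted & driver_loaded -> cable_seated]. Adds cond_6, cable_seated.
Round 5: r4 [cable_seated -> fan_spinning]. Adds fan_spinning.
Round 6: r12 [fan_spinning & beep_code_3 -> log_uploaded]. Adds log_uploaded.
Derived: cond_6 (round 4), led_red (round 2), power_on (round 1). cond_3 never appears in any round.

cond_3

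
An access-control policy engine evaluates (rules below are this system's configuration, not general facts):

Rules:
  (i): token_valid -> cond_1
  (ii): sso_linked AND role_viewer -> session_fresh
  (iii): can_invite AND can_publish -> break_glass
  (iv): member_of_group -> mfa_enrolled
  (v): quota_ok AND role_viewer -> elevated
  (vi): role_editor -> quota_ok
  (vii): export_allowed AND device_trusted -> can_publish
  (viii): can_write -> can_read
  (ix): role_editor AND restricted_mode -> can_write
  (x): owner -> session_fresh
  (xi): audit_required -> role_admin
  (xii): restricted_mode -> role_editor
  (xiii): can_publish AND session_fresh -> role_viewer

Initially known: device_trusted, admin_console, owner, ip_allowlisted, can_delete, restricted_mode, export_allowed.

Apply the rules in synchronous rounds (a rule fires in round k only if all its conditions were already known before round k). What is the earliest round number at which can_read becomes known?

Round 1: (vii) [export_allowed AND device_trusted -> can_publish]; (x) [owner -> session_fresh]; (xii) [restricted_mode -> role_editor]. Adds can_publish, session_fresh, role_editor.
Round 2: (vi) [role_editor -> quota_ok]; (ix) [role_editor AND restricted_mode -> can_write]; (xiii) [can_publish AND session_fresh -> role_viewer]. Adds quota_ok, can_write, role_viewer.
Round 3: (v) [quota_ok AND role_viewer -> elevated]; (viii) [can_write -> can_read]. Adds elevated, can_read.
can_read first appears in round 3.

3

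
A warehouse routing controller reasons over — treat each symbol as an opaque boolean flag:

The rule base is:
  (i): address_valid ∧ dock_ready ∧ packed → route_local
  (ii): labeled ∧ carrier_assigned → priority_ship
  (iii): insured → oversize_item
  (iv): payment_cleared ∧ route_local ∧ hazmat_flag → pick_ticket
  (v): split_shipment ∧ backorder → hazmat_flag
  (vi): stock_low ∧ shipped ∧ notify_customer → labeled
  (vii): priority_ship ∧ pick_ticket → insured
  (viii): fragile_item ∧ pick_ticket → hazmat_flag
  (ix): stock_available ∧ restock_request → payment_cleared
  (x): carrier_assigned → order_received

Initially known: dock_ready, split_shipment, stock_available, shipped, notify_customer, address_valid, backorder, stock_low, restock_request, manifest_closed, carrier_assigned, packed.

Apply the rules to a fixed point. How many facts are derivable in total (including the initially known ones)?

[1] (i) [address_valid ∧ dock_ready ∧ packed → route_local]; (v) [split_shipment ∧ backorder → hazmat_flag]; (vi) [stock_low ∧ shipped ∧ notify_customer → labeled]; (ix) [stock_available ∧ restock_request → payment_cleared]; (x) [carrier_assigned → order_received]. ⇒ new: route_local, hazmat_flag, labeled, payment_cleared, order_received.
[2] (ii) [labeled ∧ carrier_assigned → priority_ship]; (iv) [payment_cleared ∧ route_local ∧ hazmat_flag → pick_ticket]. ⇒ new: priority_ship, pick_ticket.
[3] (vii) [priority_ship ∧ pick_ticket → insured]. ⇒ new: insured.
[4] (iii) [insured → oversize_item]. ⇒ new: oversize_item.
Closure: {address_valid, backorder, carrier_assigned, dock_ready, hazmat_flag, insured, labeled, manifest_closed, notify_customer, order_received, oversize_item, packed, payment_cleared, pick_ticket, priority_ship, restock_request, route_local, shipped, split_shipment, stock_available, stock_low} — 21 facts.

21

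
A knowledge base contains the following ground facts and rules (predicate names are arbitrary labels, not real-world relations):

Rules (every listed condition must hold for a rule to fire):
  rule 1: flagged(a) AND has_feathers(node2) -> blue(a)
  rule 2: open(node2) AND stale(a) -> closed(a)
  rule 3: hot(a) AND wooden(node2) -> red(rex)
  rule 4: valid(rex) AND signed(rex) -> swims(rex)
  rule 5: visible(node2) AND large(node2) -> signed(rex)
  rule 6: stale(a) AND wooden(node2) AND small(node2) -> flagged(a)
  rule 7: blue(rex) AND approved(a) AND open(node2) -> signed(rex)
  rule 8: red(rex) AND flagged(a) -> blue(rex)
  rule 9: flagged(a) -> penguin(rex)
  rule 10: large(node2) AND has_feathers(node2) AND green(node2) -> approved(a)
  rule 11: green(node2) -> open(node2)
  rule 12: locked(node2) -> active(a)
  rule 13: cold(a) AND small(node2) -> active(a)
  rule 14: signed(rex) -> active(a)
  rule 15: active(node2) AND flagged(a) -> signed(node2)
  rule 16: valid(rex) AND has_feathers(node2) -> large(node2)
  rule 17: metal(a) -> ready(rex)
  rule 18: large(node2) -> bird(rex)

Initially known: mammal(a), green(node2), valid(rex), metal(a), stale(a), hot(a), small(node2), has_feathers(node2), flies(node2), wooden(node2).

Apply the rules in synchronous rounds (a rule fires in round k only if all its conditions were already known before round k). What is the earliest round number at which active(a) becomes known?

4

Round 1 — rule 3, rule 6, rule 11, rule 16, rule 17, derive red(rex), flagged(a), open(node2), large(node2), ready(rex).
Round 2 — rule 1, rule 2, rule 8, rule 9, rule 10, rule 18, derive blue(a), closed(a), blue(rex), penguin(rex), approved(a), bird(rex).
Round 3 — rule 7, derive signed(rex).
Round 4 — rule 4, rule 14, derive swims(rex), active(a).
active(a) first appears in round 4.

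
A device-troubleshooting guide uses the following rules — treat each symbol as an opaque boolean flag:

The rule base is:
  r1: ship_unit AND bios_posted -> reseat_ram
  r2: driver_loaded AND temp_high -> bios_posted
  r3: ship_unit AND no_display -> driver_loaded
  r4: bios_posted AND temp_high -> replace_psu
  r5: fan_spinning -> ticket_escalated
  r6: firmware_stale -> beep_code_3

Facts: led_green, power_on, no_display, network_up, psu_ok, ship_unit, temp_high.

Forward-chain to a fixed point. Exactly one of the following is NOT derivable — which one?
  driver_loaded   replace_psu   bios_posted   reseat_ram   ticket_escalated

ticket_escalated

Round 1 — r3, derive driver_loaded.
Round 2 — r2, derive bios_posted.
Round 3 — r1, r4, derive reseat_ram, replace_psu.
Derived: bios_posted (round 2), replace_psu (round 3), driver_loaded (round 1), reseat_ram (round 3). ticket_escalated never appears in any round.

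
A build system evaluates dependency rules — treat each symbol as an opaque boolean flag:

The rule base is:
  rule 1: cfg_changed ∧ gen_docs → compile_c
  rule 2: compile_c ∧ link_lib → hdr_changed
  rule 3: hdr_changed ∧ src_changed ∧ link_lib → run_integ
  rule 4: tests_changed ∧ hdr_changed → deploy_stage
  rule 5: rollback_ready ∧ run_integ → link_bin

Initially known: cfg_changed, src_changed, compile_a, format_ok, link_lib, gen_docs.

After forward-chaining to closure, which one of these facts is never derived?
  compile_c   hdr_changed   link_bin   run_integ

Round 1: rule 1 [cfg_changed ∧ gen_docs → compile_c]. New: compile_c.
Round 2: rule 2 [compile_c ∧ link_lib → hdr_changed]. New: hdr_changed.
Round 3: rule 3 [hdr_changed ∧ src_changed ∧ link_lib → run_integ]. New: run_integ.
Derived: hdr_changed (round 2), run_integ (round 3), compile_c (round 1). link_bin never appears in any round.

link_bin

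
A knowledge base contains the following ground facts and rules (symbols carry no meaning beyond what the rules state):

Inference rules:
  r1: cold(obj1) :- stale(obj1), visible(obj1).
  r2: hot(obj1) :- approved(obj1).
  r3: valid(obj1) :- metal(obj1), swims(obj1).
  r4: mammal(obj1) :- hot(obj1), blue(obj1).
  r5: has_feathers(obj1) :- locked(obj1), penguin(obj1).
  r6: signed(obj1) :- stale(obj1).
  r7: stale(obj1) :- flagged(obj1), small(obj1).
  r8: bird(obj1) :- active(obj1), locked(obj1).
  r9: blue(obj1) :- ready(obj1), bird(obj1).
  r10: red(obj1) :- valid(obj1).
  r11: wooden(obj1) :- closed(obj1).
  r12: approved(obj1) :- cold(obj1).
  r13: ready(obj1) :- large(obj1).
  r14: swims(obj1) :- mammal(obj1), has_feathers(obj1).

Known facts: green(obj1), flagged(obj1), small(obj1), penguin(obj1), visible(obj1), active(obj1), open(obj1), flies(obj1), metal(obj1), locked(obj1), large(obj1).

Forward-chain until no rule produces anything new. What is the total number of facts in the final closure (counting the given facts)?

24

Round 1 fires r5, r7, r8, r13, giving has_feathers(obj1), stale(obj1), bird(obj1), ready(obj1).
Round 2 fires r1, r6, r9, giving cold(obj1), signed(obj1), blue(obj1).
Round 3 fires r12, giving approved(obj1).
Round 4 fires r2, giving hot(obj1).
Round 5 fires r4, giving mammal(obj1).
Round 6 fires r14, giving swims(obj1).
Round 7 fires r3, giving valid(obj1).
Round 8 fires r10, giving red(obj1).
Closure: {active(obj1), approved(obj1), bird(obj1), blue(obj1), cold(obj1), flagged(obj1), flies(obj1), green(obj1), has_feathers(obj1), hot(obj1), large(obj1), locked(obj1), mammal(obj1), metal(obj1), open(obj1), penguin(obj1), ready(obj1), red(obj1), signed(obj1), small(obj1), stale(obj1), swims(obj1), valid(obj1), visible(obj1)} — 24 facts.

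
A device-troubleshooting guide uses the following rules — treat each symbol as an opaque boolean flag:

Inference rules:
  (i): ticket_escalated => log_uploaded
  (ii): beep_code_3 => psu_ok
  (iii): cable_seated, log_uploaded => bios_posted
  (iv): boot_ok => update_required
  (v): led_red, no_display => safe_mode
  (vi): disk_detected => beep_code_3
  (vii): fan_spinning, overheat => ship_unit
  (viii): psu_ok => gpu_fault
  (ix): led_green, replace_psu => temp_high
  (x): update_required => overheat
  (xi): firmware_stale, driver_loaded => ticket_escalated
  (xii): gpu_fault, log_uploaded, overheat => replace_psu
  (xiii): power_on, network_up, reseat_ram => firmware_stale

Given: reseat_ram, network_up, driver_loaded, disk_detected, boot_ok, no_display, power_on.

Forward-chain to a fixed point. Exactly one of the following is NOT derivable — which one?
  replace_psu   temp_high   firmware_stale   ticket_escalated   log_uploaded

temp_high

Round 1 — (iv), (vi), (xiii), derive update_required, beep_code_3, firmware_stale.
Round 2 — (ii), (x), (xi), derive psu_ok, overheat, ticket_escalated.
Round 3 — (i), (viii), derive log_uploaded, gpu_fault.
Round 4 — (xii), derive replace_psu.
Derived: firmware_stale (round 1), replace_psu (round 4), ticket_escalated (round 2), log_uploaded (round 3). temp_high never appears in any round.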